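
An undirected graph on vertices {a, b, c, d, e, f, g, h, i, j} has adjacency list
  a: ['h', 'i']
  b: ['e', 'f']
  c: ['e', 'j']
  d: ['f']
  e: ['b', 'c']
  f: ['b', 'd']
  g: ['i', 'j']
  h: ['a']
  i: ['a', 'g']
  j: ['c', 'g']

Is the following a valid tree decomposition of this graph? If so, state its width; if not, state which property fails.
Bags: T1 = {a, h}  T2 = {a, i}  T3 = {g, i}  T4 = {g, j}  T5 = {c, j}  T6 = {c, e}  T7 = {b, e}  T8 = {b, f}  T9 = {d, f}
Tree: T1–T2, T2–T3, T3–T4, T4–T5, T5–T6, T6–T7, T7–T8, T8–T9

Every vertex of G appears in some bag (union = {a, b, c, d, e, f, g, h, i, j}); every edge is covered by a bag; and for each vertex v the set of bags containing v is connected in the bag tree. The decomposition is therefore valid. The largest bag has 2 vertices, so the width is 1.

Yes; width 1.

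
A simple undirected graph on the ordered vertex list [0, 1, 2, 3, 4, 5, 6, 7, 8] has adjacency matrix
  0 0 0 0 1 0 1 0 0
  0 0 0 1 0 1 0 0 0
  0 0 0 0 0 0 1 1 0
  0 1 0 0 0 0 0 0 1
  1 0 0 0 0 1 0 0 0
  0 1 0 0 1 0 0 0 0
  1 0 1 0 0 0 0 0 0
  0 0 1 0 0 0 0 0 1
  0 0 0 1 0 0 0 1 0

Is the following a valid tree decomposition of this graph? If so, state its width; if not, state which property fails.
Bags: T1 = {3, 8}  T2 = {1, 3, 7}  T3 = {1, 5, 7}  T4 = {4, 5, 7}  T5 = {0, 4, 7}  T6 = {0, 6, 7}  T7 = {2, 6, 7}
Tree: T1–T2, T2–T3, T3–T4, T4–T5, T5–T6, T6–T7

No — edge (7,8) lies in no bag.

A tree decomposition must satisfy three properties: every vertex lies in some bag; for every edge, both endpoints lie together in some bag; and for every vertex, the bags containing it form a connected subtree. Here edge (7,8) lies in no bag, so the decomposition is invalid.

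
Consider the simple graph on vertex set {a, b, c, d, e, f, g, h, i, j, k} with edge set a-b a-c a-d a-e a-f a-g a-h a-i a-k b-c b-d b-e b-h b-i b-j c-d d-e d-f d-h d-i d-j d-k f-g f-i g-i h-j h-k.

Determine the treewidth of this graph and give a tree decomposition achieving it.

Treewidth 3.
Bags: B1 = {a, b, d, h}  B2 = {a, b, d, i}  B3 = {a, b, d, e}  B4 = {a, b, c, d}  B5 = {a, d, h, k}  B6 = {a, d, f, i}  B7 = {a, f, g, i}  B8 = {b, d, h, j}
Tree: B1–B2, B2–B3, B3–B4, B1–B5, B2–B6, B6–B7, B1–B8

Each bag holds 4 vertices, so the decomposition has width 3, which upper-bounds the treewidth. On the other hand G contains the 4-clique {b, d, h, j}. A clique must lie in a single bag of any decomposition, so no decomposition can have width below 3. The upper and lower bounds meet at 3, so that is the treewidth.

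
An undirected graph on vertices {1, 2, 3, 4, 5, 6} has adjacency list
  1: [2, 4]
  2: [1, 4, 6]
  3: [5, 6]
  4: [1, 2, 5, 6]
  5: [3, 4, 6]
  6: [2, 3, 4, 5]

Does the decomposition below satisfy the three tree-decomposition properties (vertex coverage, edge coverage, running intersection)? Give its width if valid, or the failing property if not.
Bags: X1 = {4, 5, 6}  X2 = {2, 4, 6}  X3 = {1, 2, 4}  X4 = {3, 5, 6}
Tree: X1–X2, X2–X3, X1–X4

Vertex coverage: the bags together contain {1, 2, 3, 4, 5, 6}, the full vertex set. Edge coverage: each edge of G has both endpoints in at least one bag. Running intersection: for every vertex, the bags containing it form a connected subtree. All three properties hold, so this is a valid tree decomposition of width max|bag| − 1 = 2, and hence tw(G) ≤ 2.

Yes; width 2.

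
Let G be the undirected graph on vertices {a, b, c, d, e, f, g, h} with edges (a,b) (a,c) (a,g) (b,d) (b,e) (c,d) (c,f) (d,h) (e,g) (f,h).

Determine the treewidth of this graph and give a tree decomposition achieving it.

Treewidth 2.
Bags: B1 = {a, e, g}  B2 = {a, b, e}  B3 = {a, b, c}  B4 = {b, c, d}  B5 = {c, d, f}  B6 = {d, f, h}
Tree: B1–B2, B2–B3, B3–B4, B4–B5, B5–B6

Every bag has size at most 3, so the width is 3 − 1 = 2 and tw(G) ≤ 2. Since g–e–b–a–g is a cycle in G, G is not acyclic. Forests are exactly the graphs of treewidth ≤ 1, so tw(G) ≥ 2. Combining the bounds, tw(G) = 2.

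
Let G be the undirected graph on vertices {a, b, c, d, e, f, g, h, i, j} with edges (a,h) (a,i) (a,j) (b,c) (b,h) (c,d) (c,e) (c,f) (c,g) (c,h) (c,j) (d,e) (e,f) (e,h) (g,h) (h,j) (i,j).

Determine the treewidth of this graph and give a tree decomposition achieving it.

Treewidth 2.
Bags: B1 = {c, h, j}  B2 = {c, e, h}  B3 = {c, g, h}  B4 = {b, c, h}  B5 = {a, h, j}  B6 = {c, d, e}  B7 = {c, e, f}  B8 = {a, i, j}
Tree: B1–B2, B1–B3, B3–B4, B1–B5, B2–B6, B6–B7, B5–B8

Every bag has size at most 3, so the width is 3 − 1 = 2 and tw(G) ≤ 2. On the other hand G contains the 3-clique {c, d, e}. A clique must lie in a single bag of any decomposition, so no decomposition can have width below 2. Hence tw(G) = 2 exactly.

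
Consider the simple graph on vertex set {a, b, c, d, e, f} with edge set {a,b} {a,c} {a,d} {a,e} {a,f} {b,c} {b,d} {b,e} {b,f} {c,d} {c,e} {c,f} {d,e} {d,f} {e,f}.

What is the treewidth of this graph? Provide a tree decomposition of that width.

Treewidth 5.
One such decomposition:
Bags: B1 = {a, b, c, d, e, f}
Tree: (single bag)

A single bag containing all 6 vertices is trivially a valid decomposition of width 5. On the other hand G contains the 6-clique {a, b, c, d, e, f}. A clique must lie in a single bag of any decomposition, so no decomposition can have width below 5. Hence tw(G) = 5 exactly.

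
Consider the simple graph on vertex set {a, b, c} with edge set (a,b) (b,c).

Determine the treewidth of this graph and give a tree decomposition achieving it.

The largest bag has 2 vertices, giving width 1; this decomposition certifies tw(G) ≤ 1. G has an edge, so its treewidth is at least 1. Hence tw(G) = 1 exactly.

Treewidth 1.
Bags: B1 = {a, b}  B2 = {b, c}
Tree: B1–B2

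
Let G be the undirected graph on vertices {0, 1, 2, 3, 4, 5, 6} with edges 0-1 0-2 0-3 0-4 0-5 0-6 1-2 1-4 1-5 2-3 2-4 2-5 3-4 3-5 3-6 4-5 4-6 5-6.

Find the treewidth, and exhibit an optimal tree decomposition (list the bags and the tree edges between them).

Every bag has size at most 5, so the width is 5 − 1 = 4 and tw(G) ≤ 4. On the other hand G contains the 5-clique {0, 1, 2, 4, 5}. A clique must lie in a single bag of any decomposition, so no decomposition can have width below 4. Therefore the treewidth is 4.

Treewidth 4.
Bags: B1 = {0, 2, 3, 4, 5}  B2 = {0, 3, 4, 5, 6}  B3 = {0, 1, 2, 4, 5}
Tree: B1–B2, B1–B3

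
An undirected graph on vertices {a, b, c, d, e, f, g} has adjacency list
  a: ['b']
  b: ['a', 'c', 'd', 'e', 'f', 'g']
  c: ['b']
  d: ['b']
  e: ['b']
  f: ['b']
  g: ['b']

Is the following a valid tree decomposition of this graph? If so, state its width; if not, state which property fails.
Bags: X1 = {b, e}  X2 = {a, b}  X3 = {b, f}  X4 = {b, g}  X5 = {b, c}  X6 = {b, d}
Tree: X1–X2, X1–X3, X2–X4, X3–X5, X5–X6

Yes; width 1.

Checking the three conditions: (i) the bags cover all of {a, b, c, d, e, f, g}; (ii) for each edge, some bag contains both endpoints; (iii) the bags containing any fixed vertex form a subtree. All hold, so the decomposition is valid with width 2 − 1 = 1.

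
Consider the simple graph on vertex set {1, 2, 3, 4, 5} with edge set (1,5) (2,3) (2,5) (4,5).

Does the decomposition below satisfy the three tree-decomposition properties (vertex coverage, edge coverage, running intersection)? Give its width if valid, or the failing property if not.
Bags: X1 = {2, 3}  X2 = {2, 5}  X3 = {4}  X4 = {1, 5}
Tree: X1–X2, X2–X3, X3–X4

No — edge (5,4) lies in no bag.

A tree decomposition must satisfy three properties: every vertex lies in some bag; for every edge, both endpoints lie together in some bag; and for every vertex, the bags containing it form a connected subtree. Here edge (5,4) lies in no bag, so the decomposition is invalid.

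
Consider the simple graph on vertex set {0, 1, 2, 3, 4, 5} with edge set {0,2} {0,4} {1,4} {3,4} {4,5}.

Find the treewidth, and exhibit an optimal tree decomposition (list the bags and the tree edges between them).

Every bag has size at most 2, so the width is 2 − 1 = 1 and tw(G) ≤ 1. Since G has at least one edge (e.g. 0–4), it is not an edgeless graph, so tw(G) ≥ 1. Combining the bounds, tw(G) = 1.

Treewidth 1.
One such decomposition:
Bags: B1 = {0, 4}  B2 = {4, 5}  B3 = {1, 4}  B4 = {3, 4}  B5 = {0, 2}
Tree: B1–B2, B1–B3, B3–B4, B1–B5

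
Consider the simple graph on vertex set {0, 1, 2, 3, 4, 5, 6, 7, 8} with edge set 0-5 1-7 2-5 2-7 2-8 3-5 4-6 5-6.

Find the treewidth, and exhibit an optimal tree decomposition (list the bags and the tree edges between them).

Treewidth 1.
Bags: B1 = {0, 5}  B2 = {2, 5}  B3 = {2, 7}  B4 = {5, 6}  B5 = {3, 5}  B6 = {1, 7}  B7 = {2, 8}  B8 = {4, 6}
Tree: B1–B2, B2–B3, B2–B4, B2–B5, B3–B6, B3–B7, B4–B8

Every bag has size at most 2, so the width is 2 − 1 = 1 and tw(G) ≤ 1. Since G has at least one edge (e.g. 5–0), it is not an edgeless graph, so tw(G) ≥ 1. Therefore the treewidth is 1.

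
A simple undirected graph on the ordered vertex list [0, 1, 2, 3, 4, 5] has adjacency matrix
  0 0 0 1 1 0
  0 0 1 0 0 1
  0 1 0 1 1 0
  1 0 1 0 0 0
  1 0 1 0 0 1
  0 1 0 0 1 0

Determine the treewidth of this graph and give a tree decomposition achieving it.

Every bag has size at most 3, so the width is 3 − 1 = 2 and tw(G) ≤ 2. Since 1–5–4–2–1 is a cycle in G, G is not acyclic. Forests are exactly the graphs of treewidth ≤ 1, so tw(G) ≥ 2. Combining the bounds, tw(G) = 2.

Treewidth 2.
Bags: B1 = {1, 2, 5}  B2 = {2, 4, 5}  B3 = {2, 3, 4}  B4 = {0, 3, 4}
Tree: B1–B2, B2–B3, B3–B4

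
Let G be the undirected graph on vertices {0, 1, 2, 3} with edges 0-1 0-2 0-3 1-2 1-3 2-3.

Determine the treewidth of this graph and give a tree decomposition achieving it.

Treewidth 3.
Bags: B1 = {0, 1, 2, 3}
Tree: (single bag)

With just one bag of size 4, the width is 4 − 1 = 3, so tw(G) ≤ 3. On the other hand G contains the 4-clique {0, 1, 2, 3}. A clique must lie in a single bag of any decomposition, so no decomposition can have width below 3. Therefore the treewidth is 3.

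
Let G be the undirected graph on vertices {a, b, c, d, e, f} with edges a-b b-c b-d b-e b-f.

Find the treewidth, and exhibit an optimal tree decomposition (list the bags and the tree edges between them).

Every bag has size at most 2, so the width is 2 − 1 = 1 and tw(G) ≤ 1. Any graph with an edge has treewidth ≥ 1, and G has the edge c–b. Therefore the treewidth is 1.

Treewidth 1.
Bags: B1 = {b, c}  B2 = {b, d}  B3 = {b, e}  B4 = {a, b}  B5 = {b, f}
Tree: B1–B2, B2–B3, B2–B4, B2–B5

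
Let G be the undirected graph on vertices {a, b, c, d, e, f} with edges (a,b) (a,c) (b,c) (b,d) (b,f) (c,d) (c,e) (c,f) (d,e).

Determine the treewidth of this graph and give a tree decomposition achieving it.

Each bag holds 3 vertices, so the decomposition has width 2, which upper-bounds the treewidth. On the other hand G contains the 3-clique {c, d, e}. A clique must lie in a single bag of any decomposition, so no decomposition can have width below 2. The upper and lower bounds meet at 2, so that is the treewidth.

Treewidth 2.
One optimal decomposition is:
Bags: B1 = {b, c, f}  B2 = {b, c, d}  B3 = {a, b, c}  B4 = {c, d, e}
Tree: B1–B2, B1–B3, B2–B4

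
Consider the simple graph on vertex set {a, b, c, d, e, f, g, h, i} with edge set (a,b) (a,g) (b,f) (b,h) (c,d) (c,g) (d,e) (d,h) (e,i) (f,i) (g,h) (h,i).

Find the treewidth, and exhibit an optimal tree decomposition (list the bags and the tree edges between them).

Treewidth 3.
One optimal decomposition is:
Bags: B1 = {a, b, f, g}  B2 = {b, f, g, h}  B3 = {f, g, h, i}  B4 = {c, g, h, i}  B5 = {c, d, h, i}  B6 = {c, d, e, i}
Tree: B1–B2, B2–B3, B3–B4, B4–B5, B5–B6

The largest bag has 4 vertices, giving width 3; this decomposition certifies tw(G) ≤ 3. For the lower bound: the 4 vertex sets {a,b,f}, {g}, {h}, {c,d,e,i} are disjoint, each induces a connected subgraph, and every pair is joined by at least one edge of G. Contracting each set to a single vertex therefore yields K_{4} as a minor, and since treewidth is minor-monotone, tw(G) ≥ tw(K_{4}) = 3. The upper and lower bounds meet at 3, so that is the treewidth.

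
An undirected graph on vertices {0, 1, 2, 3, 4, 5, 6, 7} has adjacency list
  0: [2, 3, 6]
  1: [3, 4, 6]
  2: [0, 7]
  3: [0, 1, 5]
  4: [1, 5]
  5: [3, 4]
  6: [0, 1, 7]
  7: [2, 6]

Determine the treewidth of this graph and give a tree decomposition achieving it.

Each bag holds 3 vertices, so the decomposition has width 2, which upper-bounds the treewidth. For the lower bound, G contains the cycle 7–2–0–6–7, so G is not a forest; only forests have treewidth ≤ 1, hence tw(G) ≥ 2. The upper and lower bounds meet at 2, so that is the treewidth.

Treewidth 2.
One such decomposition:
Bags: B1 = {2, 6, 7}  B2 = {0, 2, 6}  B3 = {0, 1, 6}  B4 = {0, 1, 3}  B5 = {1, 3, 4}  B6 = {3, 4, 5}
Tree: B1–B2, B2–B3, B3–B4, B4–B5, B5–B6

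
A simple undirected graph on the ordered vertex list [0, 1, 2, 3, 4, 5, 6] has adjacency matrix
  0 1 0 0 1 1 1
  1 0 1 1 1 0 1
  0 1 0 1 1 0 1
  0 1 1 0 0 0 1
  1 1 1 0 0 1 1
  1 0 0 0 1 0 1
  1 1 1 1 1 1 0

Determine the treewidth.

A width-3 tree decomposition is:
Bags: B1 = {1, 2, 4, 6}  B2 = {0, 1, 4, 6}  B3 = {0, 4, 5, 6}  B4 = {1, 2, 3, 6}
Tree: B1–B2, B2–B3, B1–B4
The largest bag has 4 vertices, giving width 3; this decomposition certifies tw(G) ≤ 3. For the lower bound, the 4 vertices {0, 1, 4, 6} are pairwise adjacent, and any tree decomposition puts a clique entirely inside one bag — forcing width ≥ 3. The upper and lower bounds meet at 3, so that is the treewidth.

3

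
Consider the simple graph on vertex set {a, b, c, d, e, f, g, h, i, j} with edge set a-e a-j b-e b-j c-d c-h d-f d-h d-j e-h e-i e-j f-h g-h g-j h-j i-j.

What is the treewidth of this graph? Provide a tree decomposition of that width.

Treewidth 2.
Bags: B1 = {g, h, j}  B2 = {e, h, j}  B3 = {b, e, j}  B4 = {e, i, j}  B5 = {d, h, j}  B6 = {a, e, j}  B7 = {c, d, h}  B8 = {d, f, h}
Tree: B1–B2, B2–B3, B3–B4, B1–B5, B2–B6, B5–B7, B7–B8

Each bag holds 3 vertices, so the decomposition has width 2, which upper-bounds the treewidth. Conversely, {d, h, j} is a clique of size 3, and the vertices of any clique must share a bag in every tree decomposition; so some bag has ≥ 3 vertices and tw(G) ≥ 2. Therefore the treewidth is 2.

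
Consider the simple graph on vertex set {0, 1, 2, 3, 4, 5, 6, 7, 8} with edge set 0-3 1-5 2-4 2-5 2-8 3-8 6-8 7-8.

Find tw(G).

A width-1 tree decomposition is:
Bags: B1 = {2, 5}  B2 = {1, 5}  B3 = {2, 8}  B4 = {3, 8}  B5 = {2, 4}  B6 = {6, 8}  B7 = {0, 3}  B8 = {7, 8}
Tree: B1–B2, B1–B3, B3–B4, B3–B5, B4–B6, B4–B7, B4–B8
Every bag has size at most 2, so the width is 2 − 1 = 1 and tw(G) ≤ 1. G has an edge, so its treewidth is at least 1. Hence tw(G) = 1 exactly.

1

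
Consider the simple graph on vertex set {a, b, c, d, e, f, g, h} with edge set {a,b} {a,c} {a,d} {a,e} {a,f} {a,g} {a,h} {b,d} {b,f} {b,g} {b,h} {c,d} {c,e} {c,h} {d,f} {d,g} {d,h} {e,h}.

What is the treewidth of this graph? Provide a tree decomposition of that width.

Each bag holds 4 vertices, so the decomposition has width 3, which upper-bounds the treewidth. On the other hand G contains the 4-clique {a, c, d, h}. A clique must lie in a single bag of any decomposition, so no decomposition can have width below 3. Combining the bounds, tw(G) = 3.

Treewidth 3.
Bags: B1 = {a, c, d, h}  B2 = {a, b, d, h}  B3 = {a, b, d, g}  B4 = {a, b, d, f}  B5 = {a, c, e, h}
Tree: B1–B2, B2–B3, B3–B4, B1–B5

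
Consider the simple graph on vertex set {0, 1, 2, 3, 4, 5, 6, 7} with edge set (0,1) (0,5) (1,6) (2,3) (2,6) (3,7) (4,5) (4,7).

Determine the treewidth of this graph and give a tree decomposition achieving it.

The largest bag has 3 vertices, giving width 2; this decomposition certifies tw(G) ≤ 2. The edges 7–4–5–0–1–6–2–3–7 form a cycle, so G is not a tree and its treewidth is at least 2. Hence tw(G) = 2 exactly.

Treewidth 2.
Bags: B1 = {4, 5, 7}  B2 = {0, 5, 7}  B3 = {0, 1, 7}  B4 = {1, 6, 7}  B5 = {2, 6, 7}  B6 = {2, 3, 7}
Tree: B1–B2, B2–B3, B3–B4, B4–B5, B5–B6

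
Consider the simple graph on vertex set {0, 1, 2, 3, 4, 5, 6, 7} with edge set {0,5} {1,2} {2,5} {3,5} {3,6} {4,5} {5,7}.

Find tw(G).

1

A width-1 tree decomposition is:
Bags: B1 = {2, 5}  B2 = {5, 7}  B3 = {3, 5}  B4 = {4, 5}  B5 = {1, 2}  B6 = {0, 5}  B7 = {3, 6}
Tree: B1–B2, B1–B3, B3–B4, B1–B5, B3–B6, B3–B7
The largest bag has 2 vertices, giving width 1; this decomposition certifies tw(G) ≤ 1. Any graph with an edge has treewidth ≥ 1, and G has the edge 2–5. Combining the bounds, tw(G) = 1.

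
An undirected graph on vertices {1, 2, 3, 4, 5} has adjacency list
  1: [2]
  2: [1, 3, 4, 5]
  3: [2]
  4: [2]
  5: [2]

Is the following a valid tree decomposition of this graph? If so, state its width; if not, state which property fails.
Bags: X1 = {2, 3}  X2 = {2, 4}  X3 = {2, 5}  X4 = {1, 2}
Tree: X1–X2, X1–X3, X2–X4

Checking the three conditions: (i) the bags cover all of {1, 2, 3, 4, 5}; (ii) for each edge, some bag contains both endpoints; (iii) the bags containing any fixed vertex form a subtree. All hold, so the decomposition is valid with width 2 − 1 = 1.

Yes; width 1.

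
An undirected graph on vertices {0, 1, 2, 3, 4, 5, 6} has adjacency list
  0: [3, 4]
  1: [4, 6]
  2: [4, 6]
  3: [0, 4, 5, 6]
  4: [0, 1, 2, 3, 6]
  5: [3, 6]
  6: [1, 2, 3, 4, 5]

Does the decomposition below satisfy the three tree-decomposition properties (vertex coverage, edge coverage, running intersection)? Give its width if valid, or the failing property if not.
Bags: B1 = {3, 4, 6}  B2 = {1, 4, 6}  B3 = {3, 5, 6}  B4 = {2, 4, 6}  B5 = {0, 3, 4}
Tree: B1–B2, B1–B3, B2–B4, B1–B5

Checking the three conditions: (i) the bags cover all of {0, 1, 2, 3, 4, 5, 6}; (ii) for each edge, some bag contains both endpoints; (iii) the bags containing any fixed vertex form a subtree. All hold, so the decomposition is valid with width 3 − 1 = 2.

Yes; width 2.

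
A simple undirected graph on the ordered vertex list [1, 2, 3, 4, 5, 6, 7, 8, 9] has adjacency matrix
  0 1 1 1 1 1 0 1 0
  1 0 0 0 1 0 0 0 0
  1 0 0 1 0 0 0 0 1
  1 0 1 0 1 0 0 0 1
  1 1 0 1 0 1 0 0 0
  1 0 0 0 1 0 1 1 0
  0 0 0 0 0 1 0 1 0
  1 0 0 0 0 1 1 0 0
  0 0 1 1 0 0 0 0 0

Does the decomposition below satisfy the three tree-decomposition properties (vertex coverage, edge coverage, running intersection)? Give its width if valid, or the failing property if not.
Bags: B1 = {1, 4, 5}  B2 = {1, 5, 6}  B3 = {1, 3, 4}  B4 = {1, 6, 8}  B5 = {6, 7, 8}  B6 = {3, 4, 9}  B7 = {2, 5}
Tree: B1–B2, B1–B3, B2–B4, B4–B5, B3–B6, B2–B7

No — edge (1,2) lies in no bag.

A tree decomposition must satisfy three properties: every vertex lies in some bag; for every edge, both endpoints lie together in some bag; and for every vertex, the bags containing it form a connected subtree. Here edge (1,2) lies in no bag, so the decomposition is invalid.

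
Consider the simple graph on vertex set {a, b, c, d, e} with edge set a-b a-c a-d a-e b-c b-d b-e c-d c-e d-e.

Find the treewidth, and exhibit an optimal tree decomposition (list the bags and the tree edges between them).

Treewidth 4.
Bags: B1 = {a, b, c, d, e}
Tree: (single bag)

With just one bag of size 5, the width is 5 − 1 = 4, so tw(G) ≤ 4. Conversely, {a, b, c, d, e} is a clique of size 5, and the vertices of any clique must share a bag in every tree decomposition; so some bag has ≥ 5 vertices and tw(G) ≥ 4. Therefore the treewidth is 4.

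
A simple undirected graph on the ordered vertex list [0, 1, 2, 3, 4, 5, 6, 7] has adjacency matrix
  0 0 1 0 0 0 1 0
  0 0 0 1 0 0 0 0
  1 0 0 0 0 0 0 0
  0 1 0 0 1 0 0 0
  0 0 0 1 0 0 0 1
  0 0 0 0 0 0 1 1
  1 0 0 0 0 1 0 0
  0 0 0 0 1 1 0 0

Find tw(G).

1

A width-1 tree decomposition is:
Bags: B1 = {1, 3}  B2 = {3, 4}  B3 = {4, 7}  B4 = {5, 7}  B5 = {5, 6}  B6 = {0, 6}  B7 = {0, 2}
Tree: B1–B2, B2–B3, B3–B4, B4–B5, B5–B6, B6–B7
Each bag holds 2 vertices, so the decomposition has width 1, which upper-bounds the treewidth. Since G has at least one edge (e.g. 1–3), it is not an edgeless graph, so tw(G) ≥ 1. Hence tw(G) = 1 exactly.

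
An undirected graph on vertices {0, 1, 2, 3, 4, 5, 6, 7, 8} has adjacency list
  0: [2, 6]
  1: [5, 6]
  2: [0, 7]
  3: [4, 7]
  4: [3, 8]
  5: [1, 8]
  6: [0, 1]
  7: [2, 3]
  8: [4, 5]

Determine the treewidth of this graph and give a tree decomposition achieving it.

Treewidth 2.
One optimal decomposition is:
Bags: B1 = {4, 5, 8}  B2 = {1, 4, 5}  B3 = {1, 4, 6}  B4 = {0, 4, 6}  B5 = {0, 2, 4}  B6 = {2, 4, 7}  B7 = {3, 4, 7}
Tree: B1–B2, B2–B3, B3–B4, B4–B5, B5–B6, B6–B7

Every bag has size at most 3, so the width is 3 − 1 = 2 and tw(G) ≤ 2. For the lower bound, G contains the cycle 4–8–5–1–6–0–2–7–3–4, so G is not a forest; only forests have treewidth ≤ 1, hence tw(G) ≥ 2. Combining the bounds, tw(G) = 2.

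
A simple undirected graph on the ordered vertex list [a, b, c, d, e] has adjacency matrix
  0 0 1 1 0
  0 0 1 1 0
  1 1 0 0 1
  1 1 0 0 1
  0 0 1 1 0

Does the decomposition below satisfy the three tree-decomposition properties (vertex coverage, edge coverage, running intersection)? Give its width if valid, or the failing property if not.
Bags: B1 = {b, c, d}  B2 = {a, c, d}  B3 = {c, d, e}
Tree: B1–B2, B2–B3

Yes; width 2.

Every vertex of G appears in some bag (union = {a, b, c, d, e}); every edge is covered by a bag; and for each vertex v the set of bags containing v is connected in the bag tree. The decomposition is therefore valid. The largest bag has 3 vertices, so the width is 2.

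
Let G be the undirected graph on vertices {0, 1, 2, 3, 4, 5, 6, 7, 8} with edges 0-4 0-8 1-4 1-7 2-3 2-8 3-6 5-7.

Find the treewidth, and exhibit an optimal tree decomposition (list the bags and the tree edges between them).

Every bag has size at most 2, so the width is 2 − 1 = 1 and tw(G) ≤ 1. Since G has at least one edge (e.g. 5–7), it is not an edgeless graph, so tw(G) ≥ 1. The upper and lower bounds meet at 1, so that is the treewidth.

Treewidth 1.
Bags: B1 = {5, 7}  B2 = {1, 7}  B3 = {1, 4}  B4 = {0, 4}  B5 = {0, 8}  B6 = {2, 8}  B7 = {2, 3}  B8 = {3, 6}
Tree: B1–B2, B2–B3, B3–B4, B4–B5, B5–B6, B6–B7, B7–B8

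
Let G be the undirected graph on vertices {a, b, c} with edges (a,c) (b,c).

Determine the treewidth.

1

A width-1 tree decomposition is:
Bags: B1 = {b, c}  B2 = {a, c}
Tree: B1–B2
Every bag has size at most 2, so the width is 2 − 1 = 1 and tw(G) ≤ 1. G has an edge, so its treewidth is at least 1. The upper and lower bounds meet at 1, so that is the treewidth.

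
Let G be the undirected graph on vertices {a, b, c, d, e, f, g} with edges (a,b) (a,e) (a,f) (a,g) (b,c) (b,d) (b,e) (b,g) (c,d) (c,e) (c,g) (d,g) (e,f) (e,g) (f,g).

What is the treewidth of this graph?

A width-3 tree decomposition is:
Bags: B1 = {b, c, e, g}  B2 = {a, b, e, g}  B3 = {b, c, d, g}  B4 = {a, e, f, g}
Tree: B1–B2, B1–B3, B2–B4
The largest bag has 4 vertices, giving width 3; this decomposition certifies tw(G) ≤ 3. For the lower bound, the 4 vertices {a, e, f, g} are pairwise adjacent, and any tree decomposition puts a clique entirely inside one bag — forcing width ≥ 3. Combining the bounds, tw(G) = 3.

3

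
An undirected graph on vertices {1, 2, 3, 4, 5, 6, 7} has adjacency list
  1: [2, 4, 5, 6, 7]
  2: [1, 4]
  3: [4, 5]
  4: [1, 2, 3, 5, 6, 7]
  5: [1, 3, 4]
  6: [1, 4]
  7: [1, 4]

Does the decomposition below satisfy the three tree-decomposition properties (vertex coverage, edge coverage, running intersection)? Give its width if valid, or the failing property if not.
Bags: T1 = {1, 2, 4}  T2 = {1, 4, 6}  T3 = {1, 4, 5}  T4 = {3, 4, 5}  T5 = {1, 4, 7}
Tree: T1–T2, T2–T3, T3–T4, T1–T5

Every vertex of G appears in some bag (union = {1, 2, 3, 4, 5, 6, 7}); every edge is covered by a bag; and for each vertex v the set of bags containing v is connected in the bag tree. The decomposition is therefore valid. The largest bag has 3 vertices, so the width is 2.

Yes; width 2.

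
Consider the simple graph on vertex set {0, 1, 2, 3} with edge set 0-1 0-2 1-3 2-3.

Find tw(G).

2

A width-2 tree decomposition is:
Bags: B1 = {0, 2, 3}  B2 = {0, 1, 3}
Tree: B1–B2
Every bag has size at most 3, so the width is 3 − 1 = 2 and tw(G) ≤ 2. For the lower bound, G contains the cycle 3–2–0–1–3, so G is not a forest; only forests have treewidth ≤ 1, hence tw(G) ≥ 2. Combining the bounds, tw(G) = 2.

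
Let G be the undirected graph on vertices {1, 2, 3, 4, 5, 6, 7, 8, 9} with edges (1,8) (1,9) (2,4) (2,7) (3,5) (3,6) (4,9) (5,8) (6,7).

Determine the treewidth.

2

A width-2 tree decomposition is:
Bags: B1 = {1, 8, 9}  B2 = {4, 8, 9}  B3 = {2, 4, 8}  B4 = {2, 7, 8}  B5 = {6, 7, 8}  B6 = {3, 6, 8}  B7 = {3, 5, 8}
Tree: B1–B2, B2–B3, B3–B4, B4–B5, B5–B6, B6–B7
Every bag has size at most 3, so the width is 3 − 1 = 2 and tw(G) ≤ 2. For the lower bound, G contains the cycle 8–1–9–4–2–7–6–3–5–8, so G is not a forest; only forests have treewidth ≤ 1, hence tw(G) ≥ 2. The upper and lower bounds meet at 2, so that is the treewidth.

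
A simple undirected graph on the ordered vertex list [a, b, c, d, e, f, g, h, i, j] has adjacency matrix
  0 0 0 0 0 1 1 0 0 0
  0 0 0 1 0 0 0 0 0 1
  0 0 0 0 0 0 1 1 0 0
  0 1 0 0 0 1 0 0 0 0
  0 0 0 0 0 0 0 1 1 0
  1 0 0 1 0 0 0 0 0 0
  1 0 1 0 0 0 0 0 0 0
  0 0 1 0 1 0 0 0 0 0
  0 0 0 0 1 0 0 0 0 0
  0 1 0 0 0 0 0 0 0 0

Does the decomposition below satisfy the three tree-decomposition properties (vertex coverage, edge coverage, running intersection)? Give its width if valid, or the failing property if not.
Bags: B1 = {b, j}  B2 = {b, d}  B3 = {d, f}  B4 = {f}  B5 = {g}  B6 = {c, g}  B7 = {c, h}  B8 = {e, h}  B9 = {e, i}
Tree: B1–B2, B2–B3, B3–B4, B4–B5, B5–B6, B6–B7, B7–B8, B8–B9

A tree decomposition must satisfy three properties: every vertex lies in some bag; for every edge, both endpoints lie together in some bag; and for every vertex, the bags containing it form a connected subtree. Here vertex a appears in no bag, so the decomposition is invalid.

No — vertex a appears in no bag.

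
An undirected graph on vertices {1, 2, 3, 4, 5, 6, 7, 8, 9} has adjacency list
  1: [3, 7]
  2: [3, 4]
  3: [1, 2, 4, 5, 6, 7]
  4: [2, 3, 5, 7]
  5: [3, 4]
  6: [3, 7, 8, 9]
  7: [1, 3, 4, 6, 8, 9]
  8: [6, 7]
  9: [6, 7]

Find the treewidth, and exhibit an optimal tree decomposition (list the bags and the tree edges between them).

Treewidth 2.
Bags: B1 = {6, 7, 8}  B2 = {6, 7, 9}  B3 = {3, 6, 7}  B4 = {1, 3, 7}  B5 = {3, 4, 7}  B6 = {2, 3, 4}  B7 = {3, 4, 5}
Tree: B1–B2, B1–B3, B3–B4, B3–B5, B5–B6, B6–B7

The largest bag has 3 vertices, giving width 2; this decomposition certifies tw(G) ≤ 2. Conversely, {6, 7, 8} is a clique of size 3, and the vertices of any clique must share a bag in every tree decomposition; so some bag has ≥ 3 vertices and tw(G) ≥ 2. Therefore the treewidth is 2.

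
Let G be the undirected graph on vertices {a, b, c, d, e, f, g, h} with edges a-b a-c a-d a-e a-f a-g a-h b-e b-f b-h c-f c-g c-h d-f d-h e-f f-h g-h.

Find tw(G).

3

A width-3 tree decomposition is:
Bags: B1 = {a, b, f, h}  B2 = {a, d, f, h}  B3 = {a, c, f, h}  B4 = {a, b, e, f}  B5 = {a, c, g, h}
Tree: B1–B2, B2–B3, B1–B4, B3–B5
The largest bag has 4 vertices, giving width 3; this decomposition certifies tw(G) ≤ 3. Conversely, {a, c, g, h} is a clique of size 4, and the vertices of any clique must share a bag in every tree decomposition; so some bag has ≥ 4 vertices and tw(G) ≥ 3. Combining the bounds, tw(G) = 3.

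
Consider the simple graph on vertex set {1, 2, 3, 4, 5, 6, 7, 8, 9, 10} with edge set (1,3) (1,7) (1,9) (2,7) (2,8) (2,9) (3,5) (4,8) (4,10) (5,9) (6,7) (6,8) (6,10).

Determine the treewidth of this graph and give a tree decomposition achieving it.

Treewidth 2.
One such decomposition:
Bags: B1 = {4, 6, 10}  B2 = {4, 6, 8}  B3 = {6, 7, 8}  B4 = {2, 7, 8}  B5 = {1, 2, 7}  B6 = {1, 2, 9}  B7 = {1, 3, 9}  B8 = {3, 5, 9}
Tree: B1–B2, B2–B3, B3–B4, B4–B5, B5–B6, B6–B7, B7–B8

Each bag holds 3 vertices, so the decomposition has width 2, which upper-bounds the treewidth. Since 10–4–8–6–10 is a cycle in G, G is not acyclic. Forests are exactly the graphs of treewidth ≤ 1, so tw(G) ≥ 2. The upper and lower bounds meet at 2, so that is the treewidth.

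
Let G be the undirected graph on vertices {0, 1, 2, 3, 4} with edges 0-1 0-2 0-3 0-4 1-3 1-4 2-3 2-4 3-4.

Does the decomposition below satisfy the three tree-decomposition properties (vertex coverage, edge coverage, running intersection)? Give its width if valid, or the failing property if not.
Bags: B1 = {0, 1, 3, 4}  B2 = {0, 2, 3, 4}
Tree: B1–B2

Yes; width 3.

Every vertex of G appears in some bag (union = {0, 1, 2, 3, 4}); every edge is covered by a bag; and for each vertex v the set of bags containing v is connected in the bag tree. The decomposition is therefore valid. The largest bag has 4 vertices, so the width is 3.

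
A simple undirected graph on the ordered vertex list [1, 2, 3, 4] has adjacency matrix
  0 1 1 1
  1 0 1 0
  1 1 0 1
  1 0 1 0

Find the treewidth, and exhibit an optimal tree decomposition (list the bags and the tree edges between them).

Treewidth 2.
Bags: B1 = {1, 2, 3}  B2 = {1, 3, 4}
Tree: B1–B2

Each bag holds 3 vertices, so the decomposition has width 2, which upper-bounds the treewidth. For the lower bound, the 3 vertices {1, 2, 3} are pairwise adjacent, and any tree decomposition puts a clique entirely inside one bag — forcing width ≥ 2. Therefore the treewidth is 2.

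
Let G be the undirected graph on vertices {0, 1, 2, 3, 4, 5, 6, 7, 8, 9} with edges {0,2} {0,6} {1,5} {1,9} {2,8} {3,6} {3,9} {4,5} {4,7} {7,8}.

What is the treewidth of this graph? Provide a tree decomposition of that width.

Treewidth 2.
One such decomposition:
Bags: B1 = {1, 5, 9}  B2 = {4, 5, 9}  B3 = {4, 7, 9}  B4 = {7, 8, 9}  B5 = {2, 8, 9}  B6 = {0, 2, 9}  B7 = {0, 6, 9}  B8 = {3, 6, 9}
Tree: B1–B2, B2–B3, B3–B4, B4–B5, B5–B6, B6–B7, B7–B8

Each bag holds 3 vertices, so the decomposition has width 2, which upper-bounds the treewidth. Since 9–1–5–4–7–8–2–0–6–3–9 is a cycle in G, G is not acyclic. Forests are exactly the graphs of treewidth ≤ 1, so tw(G) ≥ 2. The upper and lower bounds meet at 2, so that is the treewidth.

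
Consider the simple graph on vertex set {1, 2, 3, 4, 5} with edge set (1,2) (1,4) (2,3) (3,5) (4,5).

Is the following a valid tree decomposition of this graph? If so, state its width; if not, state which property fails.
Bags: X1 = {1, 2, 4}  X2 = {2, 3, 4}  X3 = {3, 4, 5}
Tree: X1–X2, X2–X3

Vertex coverage: the bags together contain {1, 2, 3, 4, 5}, the full vertex set. Edge coverage: each edge of G has both endpoints in at least one bag. Running intersection: for every vertex, the bags containing it form a connected subtree. All three properties hold, so this is a valid tree decomposition of width max|bag| − 1 = 2, and hence tw(G) ≤ 2.

Yes; width 2.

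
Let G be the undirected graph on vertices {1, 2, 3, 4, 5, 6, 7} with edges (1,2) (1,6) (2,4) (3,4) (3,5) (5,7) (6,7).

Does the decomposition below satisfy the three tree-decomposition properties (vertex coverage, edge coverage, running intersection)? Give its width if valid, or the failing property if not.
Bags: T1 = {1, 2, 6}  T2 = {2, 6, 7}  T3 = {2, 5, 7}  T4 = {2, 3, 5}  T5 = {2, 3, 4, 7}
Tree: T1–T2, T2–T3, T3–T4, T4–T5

A tree decomposition must satisfy three properties: every vertex lies in some bag; for every edge, both endpoints lie together in some bag; and for every vertex, the bags containing it form a connected subtree. Here bags containing vertex 7 are not connected in the tree, so the decomposition is invalid.

No — bags containing vertex 7 are not connected in the tree.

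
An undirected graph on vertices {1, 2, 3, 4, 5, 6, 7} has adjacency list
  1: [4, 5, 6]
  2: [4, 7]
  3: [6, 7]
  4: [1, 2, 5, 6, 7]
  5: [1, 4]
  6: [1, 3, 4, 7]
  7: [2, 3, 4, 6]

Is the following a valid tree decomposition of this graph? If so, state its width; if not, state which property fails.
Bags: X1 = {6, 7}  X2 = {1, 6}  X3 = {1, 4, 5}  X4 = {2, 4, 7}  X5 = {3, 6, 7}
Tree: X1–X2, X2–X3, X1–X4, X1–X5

A tree decomposition must satisfy three properties: every vertex lies in some bag; for every edge, both endpoints lie together in some bag; and for every vertex, the bags containing it form a connected subtree. Here edge (4,6) lies in no bag, so the decomposition is invalid.

No — edge (4,6) lies in no bag.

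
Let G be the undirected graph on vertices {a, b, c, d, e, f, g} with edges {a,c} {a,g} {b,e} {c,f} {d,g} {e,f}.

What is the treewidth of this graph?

A width-1 tree decomposition is:
Bags: B1 = {b, e}  B2 = {e, f}  B3 = {c, f}  B4 = {a, c}  B5 = {a, g}  B6 = {d, g}
Tree: B1–B2, B2–B3, B3–B4, B4–B5, B5–B6
Each bag holds 2 vertices, so the decomposition has width 1, which upper-bounds the treewidth. Since G has at least one edge (e.g. b–e), it is not an edgeless graph, so tw(G) ≥ 1. Therefore the treewidth is 1.

1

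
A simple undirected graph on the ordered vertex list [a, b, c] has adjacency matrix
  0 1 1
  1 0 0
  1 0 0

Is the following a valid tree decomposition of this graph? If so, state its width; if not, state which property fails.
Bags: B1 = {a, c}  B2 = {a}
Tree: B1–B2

No — vertex b appears in no bag.

A tree decomposition must satisfy three properties: every vertex lies in some bag; for every edge, both endpoints lie together in some bag; and for every vertex, the bags containing it form a connected subtree. Here vertex b appears in no bag, so the decomposition is invalid.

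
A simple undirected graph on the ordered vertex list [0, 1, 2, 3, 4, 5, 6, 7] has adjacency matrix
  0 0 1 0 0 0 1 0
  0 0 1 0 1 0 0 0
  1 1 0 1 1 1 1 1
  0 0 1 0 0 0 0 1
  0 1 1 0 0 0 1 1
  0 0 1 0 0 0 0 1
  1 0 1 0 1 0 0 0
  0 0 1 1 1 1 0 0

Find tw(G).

2

A width-2 tree decomposition is:
Bags: B1 = {2, 5, 7}  B2 = {2, 3, 7}  B3 = {2, 4, 7}  B4 = {2, 4, 6}  B5 = {1, 2, 4}  B6 = {0, 2, 6}
Tree: B1–B2, B1–B3, B3–B4, B3–B5, B4–B6
Every bag has size at most 3, so the width is 3 − 1 = 2 and tw(G) ≤ 2. On the other hand G contains the 3-clique {0, 2, 6}. A clique must lie in a single bag of any decomposition, so no decomposition can have width below 2. Hence tw(G) = 2 exactly.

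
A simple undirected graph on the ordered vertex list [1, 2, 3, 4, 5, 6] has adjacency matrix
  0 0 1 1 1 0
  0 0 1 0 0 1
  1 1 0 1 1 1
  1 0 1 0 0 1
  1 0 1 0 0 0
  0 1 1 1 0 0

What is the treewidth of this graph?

A width-2 tree decomposition is:
Bags: B1 = {1, 3, 4}  B2 = {1, 3, 5}  B3 = {3, 4, 6}  B4 = {2, 3, 6}
Tree: B1–B2, B1–B3, B3–B4
Each bag holds 3 vertices, so the decomposition has width 2, which upper-bounds the treewidth. On the other hand G contains the 3-clique {1, 3, 4}. A clique must lie in a single bag of any decomposition, so no decomposition can have width below 2. Therefore the treewidth is 2.

2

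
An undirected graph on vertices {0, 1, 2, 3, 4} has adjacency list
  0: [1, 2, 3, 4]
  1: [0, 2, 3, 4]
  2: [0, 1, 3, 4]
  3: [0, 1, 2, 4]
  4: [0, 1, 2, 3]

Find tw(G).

4

A width-4 tree decomposition is:
Bags: B1 = {0, 1, 2, 3, 4}
Tree: (single bag)
A single bag containing all 5 vertices is trivially a valid decomposition of width 4. For the lower bound, the 5 vertices {0, 1, 2, 3, 4} are pairwise adjacent, and any tree decomposition puts a clique entirely inside one bag — forcing width ≥ 4. Therefore the treewidth is 4.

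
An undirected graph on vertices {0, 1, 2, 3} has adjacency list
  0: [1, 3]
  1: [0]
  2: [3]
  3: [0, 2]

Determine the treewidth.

A width-1 tree decomposition is:
Bags: B1 = {0, 3}  B2 = {2, 3}  B3 = {0, 1}
Tree: B1–B2, B1–B3
Each bag holds 2 vertices, so the decomposition has width 1, which upper-bounds the treewidth. Any graph with an edge has treewidth ≥ 1, and G has the edge 0–3. Hence tw(G) = 1 exactly.

1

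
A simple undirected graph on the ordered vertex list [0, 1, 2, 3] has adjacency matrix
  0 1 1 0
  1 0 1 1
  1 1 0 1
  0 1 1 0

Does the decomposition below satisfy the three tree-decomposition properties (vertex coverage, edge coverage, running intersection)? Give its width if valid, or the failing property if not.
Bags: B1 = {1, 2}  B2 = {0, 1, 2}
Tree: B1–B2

No — vertex 3 appears in no bag.

A tree decomposition must satisfy three properties: every vertex lies in some bag; for every edge, both endpoints lie together in some bag; and for every vertex, the bags containing it form a connected subtree. Here vertex 3 appears in no bag, so the decomposition is invalid.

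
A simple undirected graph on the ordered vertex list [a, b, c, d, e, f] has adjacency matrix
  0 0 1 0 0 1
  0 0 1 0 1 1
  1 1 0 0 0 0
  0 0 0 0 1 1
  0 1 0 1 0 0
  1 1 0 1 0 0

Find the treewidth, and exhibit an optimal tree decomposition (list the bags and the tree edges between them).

Every bag has size at most 3, so the width is 3 − 1 = 2 and tw(G) ≤ 2. The edges d–e–b–f–d form a cycle, so G is not a tree and its treewidth is at least 2. Therefore the treewidth is 2.

Treewidth 2.
Bags: B1 = {d, e, f}  B2 = {b, e, f}  B3 = {a, b, f}  B4 = {a, b, c}
Tree: B1–B2, B2–B3, B3–B4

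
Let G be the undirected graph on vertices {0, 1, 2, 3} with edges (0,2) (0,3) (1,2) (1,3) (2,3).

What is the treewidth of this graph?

A width-2 tree decomposition is:
Bags: B1 = {0, 2, 3}  B2 = {1, 2, 3}
Tree: B1–B2
The largest bag has 3 vertices, giving width 2; this decomposition certifies tw(G) ≤ 2. Conversely, {0, 2, 3} is a clique of size 3, and the vertices of any clique must share a bag in every tree decomposition; so some bag has ≥ 3 vertices and tw(G) ≥ 2. Combining the bounds, tw(G) = 2.

2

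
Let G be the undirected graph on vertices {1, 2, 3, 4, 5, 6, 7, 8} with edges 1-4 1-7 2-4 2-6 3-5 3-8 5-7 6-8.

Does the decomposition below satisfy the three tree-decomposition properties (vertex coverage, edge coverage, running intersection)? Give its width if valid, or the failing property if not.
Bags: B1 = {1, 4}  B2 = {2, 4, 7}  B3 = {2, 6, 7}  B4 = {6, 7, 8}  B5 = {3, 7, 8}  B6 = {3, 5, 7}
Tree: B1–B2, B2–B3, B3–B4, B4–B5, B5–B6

No — edge (7,1) lies in no bag.

A tree decomposition must satisfy three properties: every vertex lies in some bag; for every edge, both endpoints lie together in some bag; and for every vertex, the bags containing it form a connected subtree. Here edge (7,1) lies in no bag, so the decomposition is invalid.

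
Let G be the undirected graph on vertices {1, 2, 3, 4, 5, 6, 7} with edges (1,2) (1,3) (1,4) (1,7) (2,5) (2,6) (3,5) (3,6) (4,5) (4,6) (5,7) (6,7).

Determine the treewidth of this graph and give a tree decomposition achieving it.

The largest bag has 4 vertices, giving width 3; this decomposition certifies tw(G) ≤ 3. For the lower bound: the 4 vertex sets {1,2}, {4,5}, {6}, {7} are disjoint, each induces a connected subgraph, and every pair is joined by at least one edge of G. Contracting each set to a single vertex therefore yields K_{4} as a minor, and since treewidth is minor-monotone, tw(G) ≥ tw(K_{4}) = 3. The upper and lower bounds meet at 3, so that is the treewidth.

Treewidth 3.
One optimal decomposition is:
Bags: B1 = {1, 2, 5, 6}  B2 = {1, 4, 5, 6}  B3 = {1, 5, 6, 7}  B4 = {1, 3, 5, 6}
Tree: B1–B2, B2–B3, B3–B4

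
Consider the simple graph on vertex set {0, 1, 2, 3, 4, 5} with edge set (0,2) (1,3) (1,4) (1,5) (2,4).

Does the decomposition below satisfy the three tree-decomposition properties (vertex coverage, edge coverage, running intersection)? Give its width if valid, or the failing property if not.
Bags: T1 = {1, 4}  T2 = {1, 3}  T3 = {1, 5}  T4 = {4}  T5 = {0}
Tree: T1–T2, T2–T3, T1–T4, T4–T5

A tree decomposition must satisfy three properties: every vertex lies in some bag; for every edge, both endpoints lie together in some bag; and for every vertex, the bags containing it form a connected subtree. Here vertex 2 appears in no bag, so the decomposition is invalid.

No — vertex 2 appears in no bag.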